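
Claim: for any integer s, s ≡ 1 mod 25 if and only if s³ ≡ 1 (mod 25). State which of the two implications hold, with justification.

The biconditional holds.

(⇐) Suppose s³ ≡ 1 (mod 25). The only residue r in {0, …, 24} with r³ ≡ 1 (mod 25) is r = 1, so s ≡ 1 (mod 25).

(⇒) Suppose s ≡ 1 mod 25. Write s = 25j + 1. Then (25j + 1)³ = 15625j³ + 1875j² + 75j + 1 = 25(625j³ + 75j² + 3j) + 1, so s³ ≡ 1 (mod 25).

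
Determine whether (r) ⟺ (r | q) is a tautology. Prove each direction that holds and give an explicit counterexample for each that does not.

Only the forward implication holds.

(←) This fails. Under r = F, q = T, the left side is false but the right side is true.

(→) Assume the antecedent. If r is true, r | q reduces to true regardless of the other variables. If r is false, the antecedent cannot hold. Either way r | q holds.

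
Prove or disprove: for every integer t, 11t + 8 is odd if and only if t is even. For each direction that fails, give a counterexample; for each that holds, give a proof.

(→) This fails: t = 1 gives 11t + 8 = 19, which is odd, but 1 is odd, not even.

(←) This also fails: t = 2 is even, but 11t + 8 = 30 is even, not odd.

Neither direction holds.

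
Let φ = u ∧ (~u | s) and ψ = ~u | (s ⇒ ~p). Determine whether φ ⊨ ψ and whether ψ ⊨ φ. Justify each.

Neither implication holds.

(⟹) This fails. Under u = T, s = T, p = T, the left side is true but the right side is false.

(⟸) This fails. Under u = F, s = F, p = F, the left side is false but the right side is true.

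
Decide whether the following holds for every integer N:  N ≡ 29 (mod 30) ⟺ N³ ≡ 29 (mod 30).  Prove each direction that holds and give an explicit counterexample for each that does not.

(⇒) Suppose N ≡ 29 (mod 30). Write N = 30j + 29. Then (30j + 29)³ = 27000j³ + 78300j² + 75690j + 24389 = 30(900j³ + 2610j² + 2523j + 812) + 29, so N³ ≡ 29 (mod 30).

(⇐) Conversely, suppose N³ ≡ 29 (mod 30). The only residue r in {0, …, 29} with r³ ≡ 29 (mod 30) is r = 29, so N ≡ 29 (mod 30).

Both implications hold.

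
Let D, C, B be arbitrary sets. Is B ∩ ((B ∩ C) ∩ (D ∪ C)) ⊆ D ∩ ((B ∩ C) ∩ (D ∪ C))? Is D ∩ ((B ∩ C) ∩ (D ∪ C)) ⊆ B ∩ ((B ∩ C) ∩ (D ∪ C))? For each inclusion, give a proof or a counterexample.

(⊆) fails; (⊇) holds.

(⊆) This inclusion fails. Take D = ∅, C = {1}, B = {1}; then 1 ∈ B ∩ ((B ∩ C) ∩ (D ∪ C)) but 1 ∉ D ∩ ((B ∩ C) ∩ (D ∪ C)).

(⊇) Let x ∈ D ∩ ((B ∩ C) ∩ (D ∪ C)). Then x ∈ D ∩ C ∩ B, from which x ∈ B ∩ ((B ∩ C) ∩ (D ∪ C)).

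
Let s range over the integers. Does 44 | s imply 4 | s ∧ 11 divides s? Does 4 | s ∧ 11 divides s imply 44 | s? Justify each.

Converse. Suppose 4 ∣ s and 11 ∣ s. Any common multiple of 4 and 11 is a multiple of their lcm; here gcd(4, 11) = 1, so lcm(4, 11) = 4·11 = 44, so 44 ∣ s.

Forward direction. If 44 ∣ s, write s = 44q. Since 44 = 11·4, s = 4·(11q), so 4 ∣ s; and since 44 = 4·11, s = 11·(4q), so 11 ∣ s.

The biconditional holds.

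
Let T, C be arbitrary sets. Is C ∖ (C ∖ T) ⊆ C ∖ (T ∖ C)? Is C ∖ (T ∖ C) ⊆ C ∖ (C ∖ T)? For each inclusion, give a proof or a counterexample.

(⟹) Let x ∈ C ∖ (C ∖ T). Then x ∈ T ∩ C, from which x ∈ C ∖ (T ∖ C).

(⟸) This inclusion fails. Take T = ∅, C = {1}; then 1 ∈ C ∖ (T ∖ C) but 1 ∉ C ∖ (C ∖ T).

The sets are not equal: only the forward inclusion holds.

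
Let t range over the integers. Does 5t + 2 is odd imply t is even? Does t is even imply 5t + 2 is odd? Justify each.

(→) This fails: t = 1 gives 5t + 2 = 7, which is odd, but 1 is odd, not even.

(←) This also fails: t = 0 is even, but 5t + 2 = 2 is even, not odd.

(⇒) fails and (⇐) fails.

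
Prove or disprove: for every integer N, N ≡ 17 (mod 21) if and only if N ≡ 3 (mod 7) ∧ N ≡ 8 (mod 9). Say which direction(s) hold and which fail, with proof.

(⟹) This fails: N = 59 gives 59 ≡ 17 (mod 21) but 59 ≡ 5 (mod 9), so the conjunction on the right does not hold.

(⟸) Conversely, if N ≡ 3 (mod 7) and N ≡ 8 (mod 9), then by the Chinese remainder theorem N ≡ 17 (mod 63). Since 17 ≡ 17 (mod 21) and 21 ∣ 63, we get N ≡ 17 (mod 21).

Not equivalent: only (⇐) holds.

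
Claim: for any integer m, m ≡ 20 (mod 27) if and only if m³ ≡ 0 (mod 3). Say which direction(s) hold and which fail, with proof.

Neither implication holds.

(⟹) This fails: take m = 20. Then 20 ≡ 20 (mod 27), but 20³ = 8000 ≡ 2 (mod 3), not 0.

(⟸) This fails: take m = 0. Then 0³ = 0 ≡ 0 (mod 3), yet 0 ≡ 0 (mod 27), not 20.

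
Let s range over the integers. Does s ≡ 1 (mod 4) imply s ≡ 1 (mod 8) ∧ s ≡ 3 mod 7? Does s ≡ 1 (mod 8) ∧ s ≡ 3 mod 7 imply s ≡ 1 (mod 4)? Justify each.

(⟹) This fails: s = 1 gives 1 ≡ 1 (mod 4) but 1 ≡ 1 (mod 7), so the conjunction on the right does not hold.

(⟸) Conversely, if s ≡ 1 (mod 8) and s ≡ 3 (mod 7), then by the Chinese remainder theorem s ≡ 17 (mod 56). Since 17 ≡ 1 (mod 4) and 4 ∣ 56, we get s ≡ 1 (mod 4).

(⇒) fails; (⇐) holds.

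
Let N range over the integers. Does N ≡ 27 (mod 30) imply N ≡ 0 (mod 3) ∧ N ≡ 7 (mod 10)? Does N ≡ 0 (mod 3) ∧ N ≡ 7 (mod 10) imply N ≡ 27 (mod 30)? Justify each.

Forward direction. Suppose N ≡ 27 (mod 30); write N = 30j + 27. Since 3 ∣ 30, reducing mod 3 gives N ≡ 27 ≡ 0 (mod 3); since 10 ∣ 30, reducing mod 10 gives N ≡ 27 ≡ 7 (mod 10).

Converse. If N ≡ 0 (mod 3) and N ≡ 7 (mod 10), then by the Chinese remainder theorem N ≡ 27 (mod 30). This is exactly N ≡ 27 (mod 30).

Both directions hold.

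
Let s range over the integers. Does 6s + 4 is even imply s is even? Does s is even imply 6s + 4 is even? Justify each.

Forward direction. This fails: take s = 3. Then 6s + 4 = 22, which is even, yet s = 3 is odd, not even.

Converse. Suppose s is even. Since 6 is even, 6s is even for every s, so 6s + 4 has the same parity as 4, which is even. Hence 6s + 4 is even.

Not equivalent: only (⇐) holds.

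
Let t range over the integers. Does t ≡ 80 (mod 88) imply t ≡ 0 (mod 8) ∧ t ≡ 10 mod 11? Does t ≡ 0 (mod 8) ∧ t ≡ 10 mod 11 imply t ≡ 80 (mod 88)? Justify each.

(⇒) This fails: t = 80 gives 80 ≡ 80 (mod 88) but 80 ≡ 3 (mod 11), so the conjunction on the right does not hold.

(⇐) This fails: t = 32 satisfies both congruences on the right (32 ≡ 0 mod 8 and 32 ≡ 10 mod 11) yet 32 ≡ 32 (mod 88), not 80.

Neither direction holds.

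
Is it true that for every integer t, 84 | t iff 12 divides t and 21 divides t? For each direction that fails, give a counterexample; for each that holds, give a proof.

(→) If 84 ∣ t, write t = 84q. Since 84 = 7·12, t = 12·(7q), so 12 ∣ t; and since 84 = 4·21, t = 21·(4q), so 21 ∣ t.

(←) Suppose 12 ∣ t and 21 ∣ t. Any common multiple of 12 and 21 is a multiple of their lcm; here lcm(12, 21) = 12·21/gcd(12, 21) = 252/3 = 84, so 84 ∣ t.

Both directions hold.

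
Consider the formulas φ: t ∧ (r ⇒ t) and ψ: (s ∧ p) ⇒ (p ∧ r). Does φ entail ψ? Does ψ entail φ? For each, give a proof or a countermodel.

Forward direction. This fails. Under s = T, r = F, t = T, p = T, the left side is true but the right side is false.

Converse. This fails. Under s = F, r = F, t = F, p = F, the left side is false but the right side is true.

(⇒) fails and (⇐) fails.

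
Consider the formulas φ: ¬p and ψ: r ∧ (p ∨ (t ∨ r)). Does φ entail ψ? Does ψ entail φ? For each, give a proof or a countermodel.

Forward direction. This fails. Under p = F, r = F, t = F, the left side is true but the right side is false.

Converse. This fails. Under p = T, r = T, t = F, the left side is false but the right side is true.

Both directions fail.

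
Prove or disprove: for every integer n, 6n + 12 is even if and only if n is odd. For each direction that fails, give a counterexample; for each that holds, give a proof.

Only the reverse direction holds.

(→) This fails: take n = 0. Then 6n + 12 = 12, which is even, yet n = 0 is even, not odd.

(←) Suppose n is odd. Since 6 is even, 6n is even for every n, so 6n + 12 has the same parity as 12, which is even. Hence 6n + 12 is even.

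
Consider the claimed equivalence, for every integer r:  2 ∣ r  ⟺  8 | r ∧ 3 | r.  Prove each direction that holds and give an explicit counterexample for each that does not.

(→) This fails: take r = 2. Certainly 2 ∣ 2, but 8 ∤ 2.

(←) Suppose 8 ∣ r and 3 ∣ r. Any common multiple of 8 and 3 is a multiple of their lcm; here gcd(8, 3) = 1, so lcm(8, 3) = 8·3 = 24, so 24 ∣ r. Since 2 ∣ 24, it follows that 2 ∣ r.

Only the converse holds.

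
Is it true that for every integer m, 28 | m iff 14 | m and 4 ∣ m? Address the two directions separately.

Equivalent; both directions hold.

[⇒] If 28 ∣ m, write m = 28q. Since 28 = 2·14, m = 14·(2q), so 14 ∣ m; and since 28 = 7·4, m = 4·(7q), so 4 ∣ m.

[⇐] Suppose 14 ∣ m and 4 ∣ m. Any common multiple of 14 and 4 is a multiple of their lcm; here lcm(14, 4) = 14·4/gcd(14, 4) = 56/2 = 28, so 28 ∣ m.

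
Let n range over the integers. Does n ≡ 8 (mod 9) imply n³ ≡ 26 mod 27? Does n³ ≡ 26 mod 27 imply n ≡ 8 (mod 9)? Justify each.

(⟹) Suppose n ≡ 8 (mod 9). Working modulo 27, n ∈ {8, 17, 26}; for each such r, r³ ≡ 26 (mod 27).

(⟸) Conversely, the residues r modulo 27 with r³ ≡ 26 (mod 27) are exactly {8, 17, 26}, and each is ≡ 8 (mod 9).

Both directions hold.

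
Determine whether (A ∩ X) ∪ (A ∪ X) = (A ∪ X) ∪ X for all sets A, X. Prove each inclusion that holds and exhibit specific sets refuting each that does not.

The two sets are equal.

Reverse inclusion. Let x ∈ (A ∪ X) ∪ X. Then either x ∈ A and x ∉ X; or x ∈ X and x ∉ A; or x ∈ A ∩ X. In each case x ∈ (A ∩ X) ∪ (A ∪ X), so (A ∪ X) ∪ X ⊆ (A ∩ X) ∪ (A ∪ X).

Forward inclusion. Let x ∈ (A ∩ X) ∪ (A ∪ X). Then either x ∈ A and x ∉ X; or x ∈ X and x ∉ A; or x ∈ A ∩ X. In each case x ∈ (A ∪ X) ∪ X, so (A ∩ X) ∪ (A ∪ X) ⊆ (A ∪ X) ∪ X.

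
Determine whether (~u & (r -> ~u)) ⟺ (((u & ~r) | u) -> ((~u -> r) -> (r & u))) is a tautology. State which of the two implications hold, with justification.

Not equivalent: only (⇒) holds.

(→) Assume the antecedent. If r is true, the consequent reduces to true regardless of the other variables. If r is false, the antecedent forces (r = F, u = F), and the consequent holds there. Either way the consequent holds.

(←) This fails. Under r = T, u = T, the left side is false but the right side is true.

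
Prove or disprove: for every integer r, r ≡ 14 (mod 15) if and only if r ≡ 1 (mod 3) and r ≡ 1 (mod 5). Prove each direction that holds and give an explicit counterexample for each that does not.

(⇒) This fails: r = 14 gives 14 ≡ 14 (mod 15) but 14 ≡ 2 (mod 3), so the conjunction on the right does not hold.

(⇐) This fails: r = 1 satisfies both congruences on the right (1 ≡ 1 mod 3 and 1 ≡ 1 mod 5) yet 1 ≡ 1 (mod 15), not 14.

Neither direction holds.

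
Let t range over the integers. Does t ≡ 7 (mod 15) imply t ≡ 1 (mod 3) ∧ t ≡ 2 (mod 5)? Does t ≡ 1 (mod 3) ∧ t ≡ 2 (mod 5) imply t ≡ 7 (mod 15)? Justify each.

Both implications hold.

(⇒) Suppose t ≡ 7 (mod 15); write t = 15j + 7. Since 3 ∣ 15, reducing mod 3 gives t ≡ 7 ≡ 1 (mod 3); since 5 ∣ 15, reducing mod 5 gives t ≡ 7 ≡ 2 (mod 5).

(⇐) Conversely, if t ≡ 1 (mod 3) and t ≡ 2 (mod 5), then by the Chinese remainder theorem t ≡ 7 (mod 15). This is exactly t ≡ 7 (mod 15).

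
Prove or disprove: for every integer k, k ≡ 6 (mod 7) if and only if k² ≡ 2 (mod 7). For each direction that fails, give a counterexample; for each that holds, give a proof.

(⟹) This fails: take k = 6. Then 6 ≡ 6 (mod 7), but 6² = 36 ≡ 1 (mod 7), not 2.

(⟸) This fails: take k = 3. Then 3² = 9 ≡ 2 (mod 7), yet 3 ≡ 3 (mod 7), not 6.

Neither implication holds.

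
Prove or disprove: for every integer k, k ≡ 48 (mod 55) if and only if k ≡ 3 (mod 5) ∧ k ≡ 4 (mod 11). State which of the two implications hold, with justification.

Forward direction. Suppose k ≡ 48 (mod 55); write k = 55j + 48. Since 5 ∣ 55, reducing mod 5 gives k ≡ 48 ≡ 3 (mod 5); since 11 ∣ 55, reducing mod 11 gives k ≡ 48 ≡ 4 (mod 11).

Converse. If k ≡ 3 (mod 5) and k ≡ 4 (mod 11), then by the Chinese remainder theorem k ≡ 48 (mod 55). This is exactly k ≡ 48 (mod 55).

Equivalent; both directions hold.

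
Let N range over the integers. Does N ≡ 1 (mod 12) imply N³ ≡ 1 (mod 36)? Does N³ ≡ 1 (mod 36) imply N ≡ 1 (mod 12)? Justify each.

Forward direction. Suppose N ≡ 1 (mod 12). Working modulo 36, N ∈ {1, 13, 25}; for each such r, r³ ≡ 1 (mod 36).

Converse. The residues r modulo 36 with r³ ≡ 1 (mod 36) are exactly {1, 13, 25}, and each is ≡ 1 (mod 12).

Both directions hold.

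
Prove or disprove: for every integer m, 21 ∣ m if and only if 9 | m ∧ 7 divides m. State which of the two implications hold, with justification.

The forward direction fails; the converse holds.

(←) Suppose 9 ∣ m and 7 ∣ m. Any common multiple of 9 and 7 is a multiple of their lcm; here gcd(9, 7) = 1, so lcm(9, 7) = 9·7 = 63, so 63 ∣ m. Since 21 ∣ 63, it follows that 21 ∣ m.

(→) This fails: take m = 21. Certainly 21 ∣ 21, but 9 ∤ 21.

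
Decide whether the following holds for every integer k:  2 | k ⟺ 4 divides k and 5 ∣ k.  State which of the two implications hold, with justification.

(⇒) fails; (⇐) holds.

(⟸) Suppose 4 ∣ k and 5 ∣ k. Any common multiple of 4 and 5 is a multiple of their lcm; here gcd(4, 5) = 1, so lcm(4, 5) = 4·5 = 20, so 20 ∣ k. Since 2 ∣ 20, it follows that 2 ∣ k.

(⟹) This fails: take k = 2. Certainly 2 ∣ 2, but 4 ∤ 2.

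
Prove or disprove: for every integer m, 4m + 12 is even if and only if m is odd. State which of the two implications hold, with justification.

Only the converse holds.

(→) This fails: take m = 4. Then 4m + 12 = 28, which is even, yet m = 4 is even, not odd.

(←) Suppose m is odd. Since 4 is even, 4m is even for every m, so 4m + 12 has the same parity as 12, which is even. Hence 4m + 12 is even.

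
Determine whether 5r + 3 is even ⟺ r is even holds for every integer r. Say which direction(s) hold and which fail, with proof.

(⇒) fails and (⇐) fails.

(→) This fails: r = 7 gives 5r + 3 = 38, which is even, but 7 is odd, not even.

(←) This also fails: r = 2 is even, but 5r + 3 = 13 is odd, not even.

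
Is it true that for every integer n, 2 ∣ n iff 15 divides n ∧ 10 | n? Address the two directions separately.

(⟸) Suppose 15 ∣ n and 10 ∣ n. Any common multiple of 15 and 10 is a multiple of their lcm; here lcm(15, 10) = 15·10/gcd(15, 10) = 150/5 = 30, so 30 ∣ n. Since 2 ∣ 30, it follows that 2 ∣ n.

(⟹) This fails: take n = 2. Certainly 2 ∣ 2, but 15 ∤ 2.

Only the reverse direction holds.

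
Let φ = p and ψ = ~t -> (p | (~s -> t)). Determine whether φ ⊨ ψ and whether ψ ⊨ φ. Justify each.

(⇒) holds; (⇐) fails.

(⇒) Assume the antecedent. If t is true, ~t -> (p | (~s -> t)) reduces to true regardless of the other variables. If t is false, the antecedent forces (t = F, s = F, p = T) or (t = F, s = T, p = T), and ~t -> (p | (~s -> t)) holds there. Either way ~t -> (p | (~s -> t)) holds.

(⇐) This fails. Under t = T, s = F, p = F, the left side is false but the right side is true.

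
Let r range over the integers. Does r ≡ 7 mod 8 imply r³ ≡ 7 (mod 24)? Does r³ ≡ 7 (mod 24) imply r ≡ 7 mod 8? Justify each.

Not equivalent: only (⇐) holds.

Forward direction. This fails: take r = 15. Then 15 ≡ 7 (mod 8), but 15³ = 3375 ≡ 15 (mod 24), not 7.

Converse. The residues r modulo 24 with r³ ≡ 7 (mod 24) are exactly {7}, and each is ≡ 7 (mod 8).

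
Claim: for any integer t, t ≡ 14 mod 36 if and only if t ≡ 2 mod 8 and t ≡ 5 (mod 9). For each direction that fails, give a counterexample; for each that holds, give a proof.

(⟹) This fails: t = 14 gives 14 ≡ 14 (mod 36) but 14 ≡ 6 (mod 8), so the conjunction on the right does not hold.

(⟸) Conversely, if t ≡ 2 (mod 8) and t ≡ 5 (mod 9), then by the Chinese remainder theorem t ≡ 50 (mod 72). Since 50 ≡ 14 (mod 36) and 36 ∣ 72, we get t ≡ 14 (mod 36).

(⇒) fails; (⇐) holds.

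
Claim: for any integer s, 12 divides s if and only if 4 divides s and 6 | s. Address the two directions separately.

Both directions hold.

(⟹) If 12 ∣ s, write s = 12q. Since 12 = 3·4, s = 4·(3q), so 4 ∣ s; and since 12 = 2·6, s = 6·(2q), so 6 ∣ s.

(⟸) Suppose 4 ∣ s and 6 ∣ s. Any common multiple of 4 and 6 is a multiple of their lcm; here lcm(4, 6) = 4·6/gcd(4, 6) = 24/2 = 12, so 12 ∣ s.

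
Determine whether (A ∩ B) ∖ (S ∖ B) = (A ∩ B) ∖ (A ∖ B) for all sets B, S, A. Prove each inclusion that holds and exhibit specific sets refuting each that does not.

Both inclusions hold.

Forward inclusion. Let x ∈ (A ∩ B) ∖ (S ∖ B). Then either x ∈ B ∩ A and x ∉ S; or x ∈ B ∩ S ∩ A. In each case x ∈ (A ∩ B) ∖ (A ∖ B), so (A ∩ B) ∖ (S ∖ B) ⊆ (A ∩ B) ∖ (A ∖ B).

Reverse inclusion. Let x ∈ (A ∩ B) ∖ (A ∖ B). Then either x ∈ B ∩ A and x ∉ S; or x ∈ B ∩ S ∩ A. In each case x ∈ (A ∩ B) ∖ (S ∖ B), so (A ∩ B) ∖ (A ∖ B) ⊆ (A ∩ B) ∖ (S ∖ B).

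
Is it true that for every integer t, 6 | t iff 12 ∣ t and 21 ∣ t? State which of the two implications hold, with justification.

(←) Suppose 12 ∣ t and 21 ∣ t. Any common multiple of 12 and 21 is a multiple of their lcm; here lcm(12, 21) = 12·21/gcd(12, 21) = 252/3 = 84, so 84 ∣ t. Since 6 ∣ 84, it follows that 6 ∣ t.

(→) This fails: take t = 6. Certainly 6 ∣ 6, but 12 ∤ 6.

Only the reverse direction holds.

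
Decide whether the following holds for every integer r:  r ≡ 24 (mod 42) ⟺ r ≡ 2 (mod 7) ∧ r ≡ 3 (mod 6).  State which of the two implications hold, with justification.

Neither direction holds.

(⟹) This fails: r = 24 gives 24 ≡ 24 (mod 42) but 24 ≡ 3 (mod 7), so the conjunction on the right does not hold.

(⟸) This fails: r = 9 satisfies both congruences on the right (9 ≡ 2 mod 7 and 9 ≡ 3 mod 6) yet 9 ≡ 9 (mod 42), not 24.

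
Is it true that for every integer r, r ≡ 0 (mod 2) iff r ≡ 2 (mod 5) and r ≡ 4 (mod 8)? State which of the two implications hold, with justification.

[⇒] This fails: r = 0 gives 0 ≡ 0 (mod 2) but 0 ≡ 0 (mod 5), so the conjunction on the right does not hold.

[⇐] Conversely, if r ≡ 2 (mod 5) and r ≡ 4 (mod 8), then by the Chinese remainder theorem r ≡ 12 (mod 40). Since 12 ≡ 0 (mod 2) and 2 ∣ 40, we get r ≡ 0 (mod 2).

Not equivalent: only (⇐) holds.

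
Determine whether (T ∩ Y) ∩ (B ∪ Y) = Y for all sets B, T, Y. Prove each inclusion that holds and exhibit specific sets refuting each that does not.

(⊆) holds; (⊇) fails.

(⊆) Let x ∈ (T ∩ Y) ∩ (B ∪ Y). Then either x ∈ T ∩ Y and x ∉ B; or x ∈ B ∩ T ∩ Y. In each case x ∈ Y, so (T ∩ Y) ∩ (B ∪ Y) ⊆ Y.

(⊇) This inclusion fails. Take B = ∅, T = ∅, Y = {1}; then 1 ∈ Y but 1 ∉ (T ∩ Y) ∩ (B ∪ Y).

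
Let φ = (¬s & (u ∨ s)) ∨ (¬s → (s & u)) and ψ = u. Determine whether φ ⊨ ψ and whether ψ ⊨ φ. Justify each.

Converse. Assume the antecedent. If u is true, the consequent reduces to true regardless of the other variables. If u is false, the antecedent cannot hold. Either way the consequent holds.

Forward direction. This fails. Under u = F, s = T, the left side is true but the right side is false.

The forward direction fails; the converse holds.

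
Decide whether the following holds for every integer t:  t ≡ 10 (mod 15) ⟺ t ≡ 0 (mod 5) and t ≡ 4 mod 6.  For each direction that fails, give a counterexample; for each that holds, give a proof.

Not equivalent: only (⇐) holds.

(⟹) This fails: t = 25 gives 25 ≡ 10 (mod 15) but 25 ≡ 1 (mod 6), so the conjunction on the right does not hold.

(⟸) Conversely, if t ≡ 0 (mod 5) and t ≡ 4 (mod 6), then by the Chinese remainder theorem t ≡ 10 (mod 30). Since 10 ≡ 10 (mod 15) and 15 ∣ 30, we get t ≡ 10 (mod 15).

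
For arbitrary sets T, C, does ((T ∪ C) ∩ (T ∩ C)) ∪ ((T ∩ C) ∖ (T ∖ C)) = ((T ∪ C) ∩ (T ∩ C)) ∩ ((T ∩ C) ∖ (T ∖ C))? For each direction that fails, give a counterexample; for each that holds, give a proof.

The two sets are equal.

(⟹) Let x ∈ ((T ∪ C) ∩ (T ∩ C)) ∪ ((T ∩ C) ∖ (T ∖ C)). Then x ∈ T ∩ C, from which x ∈ ((T ∪ C) ∩ (T ∩ C)) ∩ ((T ∩ C) ∖ (T ∖ C)).

(⟸) Let x ∈ ((T ∪ C) ∩ (T ∩ C)) ∩ ((T ∩ C) ∖ (T ∖ C)). Then x ∈ T ∩ C, from which x ∈ ((T ∪ C) ∩ (T ∩ C)) ∪ ((T ∩ C) ∖ (T ∖ C)).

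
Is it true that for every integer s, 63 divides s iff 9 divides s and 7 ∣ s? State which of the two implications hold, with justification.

The biconditional holds.

(→) If 63 ∣ s, write s = 63q. Since 63 = 7·9, s = 9·(7q), so 9 ∣ s; and since 63 = 9·7, s = 7·(9q), so 7 ∣ s.

(←) Suppose 9 ∣ s and 7 ∣ s. Any common multiple of 9 and 7 is a multiple of their lcm; here gcd(9, 7) = 1, so lcm(9, 7) = 9·7 = 63, so 63 ∣ s.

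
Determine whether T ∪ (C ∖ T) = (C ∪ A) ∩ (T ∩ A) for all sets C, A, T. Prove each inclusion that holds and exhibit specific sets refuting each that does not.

(⊆) fails; (⊇) holds.

(⟸) Let x ∈ (C ∪ A) ∩ (T ∩ A). Then either x ∈ A ∩ T and x ∉ C; or x ∈ C ∩ A ∩ T. In each case x ∈ T ∪ (C ∖ T), so (C ∪ A) ∩ (T ∩ A) ⊆ T ∪ (C ∖ T).

(⟹) This inclusion fails. Take C = {1}, A = ∅, T = ∅; then 1 ∈ T ∪ (C ∖ T) but 1 ∉ (C ∪ A) ∩ (T ∩ A).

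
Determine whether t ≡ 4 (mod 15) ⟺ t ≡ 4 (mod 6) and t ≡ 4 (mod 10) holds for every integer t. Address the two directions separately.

(→) This fails: t = 19 gives 19 ≡ 4 (mod 15) but 19 ≡ 1 (mod 6), so the conjunction on the right does not hold.

(←) Conversely, if t ≡ 4 (mod 6) and t ≡ 4 (mod 10), then by the Chinese remainder theorem t ≡ 4 (mod 30). Since 4 ≡ 4 (mod 15) and 15 ∣ 30, we get t ≡ 4 (mod 15).

The forward direction fails; the converse holds.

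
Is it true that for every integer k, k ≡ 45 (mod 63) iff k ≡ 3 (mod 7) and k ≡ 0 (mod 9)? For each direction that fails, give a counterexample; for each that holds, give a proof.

(→) Suppose k ≡ 45 (mod 63); write k = 63j + 45. Since 7 ∣ 63, reducing mod 7 gives k ≡ 45 ≡ 3 (mod 7); since 9 ∣ 63, reducing mod 9 gives k ≡ 45 ≡ 0 (mod 9).

(←) Conversely, if k ≡ 3 (mod 7) and k ≡ 0 (mod 9), then by the Chinese remainder theorem k ≡ 45 (mod 63). This is exactly k ≡ 45 (mod 63).

Equivalent; both directions hold.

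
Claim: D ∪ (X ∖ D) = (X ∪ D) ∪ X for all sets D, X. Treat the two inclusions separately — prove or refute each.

Both inclusions hold.

(⊆) Let x ∈ D ∪ (X ∖ D). Then either x ∈ D and x ∉ X; or x ∈ X and x ∉ D; or x ∈ D ∩ X. In each case x ∈ (X ∪ D) ∪ X, so D ∪ (X ∖ D) ⊆ (X ∪ D) ∪ X.

(⊇) Let x ∈ (X ∪ D) ∪ X. Then either x ∈ D and x ∉ X; or x ∈ X and x ∉ D; or x ∈ D ∩ X. In each case x ∈ D ∪ (X ∖ D), so (X ∪ D) ∪ X ⊆ D ∪ (X ∖ D).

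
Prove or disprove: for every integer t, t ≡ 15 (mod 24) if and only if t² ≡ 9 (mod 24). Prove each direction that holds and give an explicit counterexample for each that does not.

[⇒] Suppose t ≡ 15 (mod 24). Write t = 24j + 15. Then (24j + 15)² = 576j² + 720j + 225 = 24(24j² + 30j + 9) + 9, so t² ≡ 9 (mod 24).

[⇐] This fails: take t = 3. Then 3² = 9 ≡ 9 (mod 24), yet 3 ≡ 3 (mod 24), not 15.

The forward direction holds; the converse fails.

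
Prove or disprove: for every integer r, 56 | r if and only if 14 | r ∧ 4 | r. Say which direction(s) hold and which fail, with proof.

The forward direction holds; the converse fails.

(⇒) If 56 ∣ r, write r = 56q. Since 56 = 4·14, r = 14·(4q), so 14 ∣ r; and since 56 = 14·4, r = 4·(14q), so 4 ∣ r.

(⇐) This fails: take r = 28. Both 14 ∣ 28 and 4 ∣ 28, yet 28 is not a multiple of 56 (since 28 = 0·56 + 28), so 56 ∤ 28.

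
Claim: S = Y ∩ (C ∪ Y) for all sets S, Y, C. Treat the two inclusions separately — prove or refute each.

Both inclusions fail.

(⊆) This inclusion fails. Take S = {1}, Y = ∅, C = ∅; then 1 ∈ S but 1 ∉ Y ∩ (C ∪ Y).

(⊇) This inclusion fails. Take S = ∅, Y = {1}, C = ∅; then 1 ∈ Y ∩ (C ∪ Y) but 1 ∉ S.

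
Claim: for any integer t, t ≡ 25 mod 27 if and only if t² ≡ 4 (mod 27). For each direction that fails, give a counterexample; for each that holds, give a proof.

Only the forward implication holds.

[⇒] Suppose t ≡ 25 mod 27. Write t = 27j + 25. Then (27j + 25)² = 729j² + 1350j + 625 = 27(27j² + 50j + 23) + 4, so t² ≡ 4 (mod 27).

[⇐] This fails: take t = 2. Then 2² = 4 ≡ 4 (mod 27), yet 2 ≡ 2 (mod 27), not 25.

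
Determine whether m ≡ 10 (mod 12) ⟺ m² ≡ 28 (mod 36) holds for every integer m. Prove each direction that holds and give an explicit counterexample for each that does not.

Forward direction. This fails: take m = 22. Then 22 ≡ 10 (mod 12), but 22² = 484 ≡ 16 (mod 36), not 28.

Converse. This fails: take m = 8. Then 8² = 64 ≡ 28 (mod 36), yet 8 ≡ 8 (mod 12), not 10.

(⇒) fails and (⇐) fails.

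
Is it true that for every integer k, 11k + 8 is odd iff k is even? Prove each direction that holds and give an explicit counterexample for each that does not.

(⟹) This fails: k = 1 gives 11k + 8 = 19, which is odd, but 1 is odd, not even.

(⟸) This also fails: k = 0 is even, but 11k + 8 = 8 is even, not odd.

Neither implication holds.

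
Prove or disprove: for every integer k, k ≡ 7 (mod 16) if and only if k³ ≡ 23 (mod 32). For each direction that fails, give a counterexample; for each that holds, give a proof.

(⟹) This fails: take k = 23. Then 23 ≡ 7 (mod 16), but 23³ = 12167 ≡ 7 (mod 32), not 23.

(⟸) Conversely, the residues r modulo 32 with r³ ≡ 23 (mod 32) are exactly {7}, and each is ≡ 7 (mod 16).

(⇒) fails; (⇐) holds.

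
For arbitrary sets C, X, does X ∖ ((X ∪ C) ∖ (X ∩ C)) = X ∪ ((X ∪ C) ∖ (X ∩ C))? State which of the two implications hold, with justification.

(⊆) Let x ∈ X ∖ ((X ∪ C) ∖ (X ∩ C)). Then x ∈ C ∩ X, from which x ∈ X ∪ ((X ∪ C) ∖ (X ∩ C)).

(⊇) This inclusion fails. Take C = {1}, X = ∅; then 1 ∈ X ∪ ((X ∪ C) ∖ (X ∩ C)) but 1 ∉ X ∖ ((X ∪ C) ∖ (X ∩ C)).

(⊆) holds; (⊇) fails.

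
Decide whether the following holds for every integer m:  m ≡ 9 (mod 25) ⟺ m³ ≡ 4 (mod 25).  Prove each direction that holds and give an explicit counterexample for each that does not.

Both implications hold.

[⇒] Suppose m ≡ 9 (mod 25). Write m = 25j + 9. Then (25j + 9)³ = 15625j³ + 16875j² + 6075j + 729 = 25(625j³ + 675j² + 243j + 29) + 4, so m³ ≡ 4 (mod 25).

[⇐] Conversely, suppose m³ ≡ 4 (mod 25). The only residue r in {0, …, 24} with r³ ≡ 4 (mod 25) is r = 9, so m ≡ 9 (mod 25).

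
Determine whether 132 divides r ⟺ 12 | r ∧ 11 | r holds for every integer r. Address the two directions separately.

Both directions hold; the statement is true.

(⇐) Suppose 12 ∣ r and 11 ∣ r. Any common multiple of 12 and 11 is a multiple of their lcm; here gcd(12, 11) = 1, so lcm(12, 11) = 12·11 = 132, so 132 ∣ r.

(⇒) If 132 ∣ r, write r = 132q. Since 132 = 11·12, r = 12·(11q), so 12 ∣ r; and since 132 = 12·11, r = 11·(12q), so 11 ∣ r.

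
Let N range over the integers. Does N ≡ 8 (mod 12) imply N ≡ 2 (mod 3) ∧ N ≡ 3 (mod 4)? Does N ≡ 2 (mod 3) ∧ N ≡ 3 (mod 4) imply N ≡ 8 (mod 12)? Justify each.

Neither direction holds.

Forward direction. This fails: N = 8 gives 8 ≡ 8 (mod 12) but 8 ≡ 0 (mod 4), so the conjunction on the right does not hold.

Converse. This fails: N = 11 satisfies both congruences on the right (11 ≡ 2 mod 3 and 11 ≡ 3 mod 4) yet 11 ≡ 11 (mod 12), not 8.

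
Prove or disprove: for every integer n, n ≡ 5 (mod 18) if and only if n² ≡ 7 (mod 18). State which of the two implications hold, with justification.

(⇒) holds; (⇐) fails.

Forward direction. Suppose n ≡ 5 (mod 18). Write n = 18j + 5. Then (18j + 5)² = 324j² + 180j + 25 = 18(18j² + 10j + 1) + 7, so n² ≡ 7 (mod 18).

Converse. This fails: take n = 13. Then 13² = 169 ≡ 7 (mod 18), yet 13 ≡ 13 (mod 18), not 5.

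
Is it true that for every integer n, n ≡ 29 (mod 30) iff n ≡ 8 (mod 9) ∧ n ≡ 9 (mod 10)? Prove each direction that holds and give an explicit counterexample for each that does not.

Only the converse holds.

(⇐) If n ≡ 8 (mod 9) and n ≡ 9 (mod 10), then by the Chinese remainder theorem n ≡ 89 (mod 90). Since 89 ≡ 29 (mod 30) and 30 ∣ 90, we get n ≡ 29 (mod 30).

(⇒) This fails: n = 59 gives 59 ≡ 29 (mod 30) but 59 ≡ 5 (mod 9), so the conjunction on the right does not hold.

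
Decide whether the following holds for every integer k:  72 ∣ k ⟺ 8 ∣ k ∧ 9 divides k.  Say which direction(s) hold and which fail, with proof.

Forward direction. If 72 ∣ k, write k = 72q. Since 72 = 9·8, k = 8·(9q), so 8 ∣ k; and since 72 = 8·9, k = 9·(8q), so 9 ∣ k.

Converse. Suppose 8 ∣ k and 9 ∣ k. Any common multiple of 8 and 9 is a multiple of their lcm; here gcd(8, 9) = 1, so lcm(8, 9) = 8·9 = 72, so 72 ∣ k.

Equivalent; both directions hold.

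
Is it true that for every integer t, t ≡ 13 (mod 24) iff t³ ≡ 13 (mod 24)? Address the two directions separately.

(⟹) Suppose t ≡ 13 (mod 24). Write t = 24j + 13. Then (24j + 13)³ = 13824j³ + 22464j² + 12168j + 2197 = 24(576j³ + 936j² + 507j + 91) + 13, so t³ ≡ 13 (mod 24).

(⟸) Conversely, suppose t³ ≡ 13 (mod 24). The only residue r in {0, …, 23} with r³ ≡ 13 (mod 24) is r = 13, so t ≡ 13 (mod 24).

Both directions hold.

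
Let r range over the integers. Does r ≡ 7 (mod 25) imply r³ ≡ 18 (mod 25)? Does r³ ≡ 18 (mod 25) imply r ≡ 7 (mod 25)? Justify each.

[⇐] Suppose r³ ≡ 18 (mod 25). The only residue r in {0, …, 24} with r³ ≡ 18 (mod 25) is r = 7, so r ≡ 7 (mod 25).

[⇒] Suppose r ≡ 7 (mod 25). Write r = 25j + 7. Then (25j + 7)³ = 15625j³ + 13125j² + 3675j + 343 = 25(625j³ + 525j² + 147j + 13) + 18, so r³ ≡ 18 (mod 25).

Both directions hold.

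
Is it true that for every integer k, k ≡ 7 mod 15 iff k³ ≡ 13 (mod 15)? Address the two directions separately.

Converse. Suppose k³ ≡ 13 (mod 15). The only residue r in {0, …, 14} with r³ ≡ 13 (mod 15) is r = 7, so k ≡ 7 (mod 15).

Forward direction. Suppose k ≡ 7 mod 15. Write k = 15j + 7. Then (15j + 7)³ = 3375j³ + 4725j² + 2205j + 343 = 15(225j³ + 315j² + 147j + 22) + 13, so k³ ≡ 13 (mod 15).

Both directions hold; the statement is true.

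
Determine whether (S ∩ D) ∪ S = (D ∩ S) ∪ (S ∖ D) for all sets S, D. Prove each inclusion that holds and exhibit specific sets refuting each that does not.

Forward inclusion. Let x ∈ (S ∩ D) ∪ S. Then either x ∈ S and x ∉ D; or x ∈ S ∩ D. In each case x ∈ (D ∩ S) ∪ (S ∖ D), so (S ∩ D) ∪ S ⊆ (D ∩ S) ∪ (S ∖ D).

Reverse inclusion. Let x ∈ (D ∩ S) ∪ (S ∖ D). Then either x ∈ S and x ∉ D; or x ∈ S ∩ D. In each case x ∈ (S ∩ D) ∪ S, so (D ∩ S) ∪ (S ∖ D) ⊆ (S ∩ D) ∪ S.

Both inclusions hold; the sets are equal.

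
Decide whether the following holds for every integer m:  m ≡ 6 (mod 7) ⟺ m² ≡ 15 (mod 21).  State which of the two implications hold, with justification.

Neither direction holds.

(→) This fails: take m = 13. Then 13 ≡ 6 (mod 7), but 13² = 169 ≡ 1 (mod 21), not 15.

(←) This fails: take m = 15. Then 15² = 225 ≡ 15 (mod 21), yet 15 ≡ 1 (mod 7), not 6.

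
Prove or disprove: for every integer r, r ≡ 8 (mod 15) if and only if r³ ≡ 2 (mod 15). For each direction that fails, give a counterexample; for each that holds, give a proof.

(←) Suppose r³ ≡ 2 (mod 15). The only residue r in {0, …, 14} with r³ ≡ 2 (mod 15) is r = 8, so r ≡ 8 (mod 15).

(→) Suppose r ≡ 8 (mod 15). Write r = 15j + 8. Then (15j + 8)³ = 3375j³ + 5400j² + 2880j + 512 = 15(225j³ + 360j² + 192j + 34) + 2, so r³ ≡ 2 (mod 15).

Both directions hold; the statement is true.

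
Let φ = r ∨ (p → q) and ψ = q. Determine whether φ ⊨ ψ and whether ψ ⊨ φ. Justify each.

(⇒) fails; (⇐) holds.

(⇒) This fails. Under q = F, r = F, p = F, the left side is true but the right side is false.

(⇐) Assume the antecedent. If q is true, r ∨ (p → q) reduces to true regardless of the other variables. If q is false, the antecedent cannot hold. Either way r ∨ (p → q) holds.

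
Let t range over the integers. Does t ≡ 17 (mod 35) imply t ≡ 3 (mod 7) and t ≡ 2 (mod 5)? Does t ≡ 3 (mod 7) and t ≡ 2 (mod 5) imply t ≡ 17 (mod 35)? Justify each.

The biconditional holds.

(⟹) Suppose t ≡ 17 (mod 35); write t = 35j + 17. Since 7 ∣ 35, reducing mod 7 gives t ≡ 17 ≡ 3 (mod 7); since 5 ∣ 35, reducing mod 5 gives t ≡ 17 ≡ 2 (mod 5).

(⟸) Conversely, if t ≡ 3 (mod 7) and t ≡ 2 (mod 5), then by the Chinese remainder theorem t ≡ 17 (mod 35). This is exactly t ≡ 17 (mod 35).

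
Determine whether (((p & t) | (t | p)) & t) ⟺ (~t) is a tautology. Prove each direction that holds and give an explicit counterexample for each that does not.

Neither implication holds.

(→) This fails. Under t = T, p = F, the left side is true but the right side is false.

(←) This fails. Under t = F, p = F, the left side is false but the right side is true.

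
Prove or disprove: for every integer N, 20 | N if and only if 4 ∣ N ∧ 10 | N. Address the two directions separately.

(⇒) If 20 ∣ N, write N = 20q. Since 20 = 5·4, N = 4·(5q), so 4 ∣ N; and since 20 = 2·10, N = 10·(2q), so 10 ∣ N.

(⇐) Suppose 4 ∣ N and 10 ∣ N. Any common multiple of 4 and 10 is a multiple of their lcm; here lcm(4, 10) = 4·10/gcd(4, 10) = 40/2 = 20, so 20 ∣ N.

Both implications hold.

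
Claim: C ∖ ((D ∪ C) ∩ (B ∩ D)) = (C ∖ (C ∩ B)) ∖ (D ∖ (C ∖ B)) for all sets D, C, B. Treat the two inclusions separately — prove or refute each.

Only the reverse inclusion holds.

Reverse inclusion. Let x ∈ (C ∖ (C ∩ B)) ∖ (D ∖ (C ∖ B)). Then either x ∈ C and x ∉ D, B; or x ∈ D ∩ C and x ∉ B. In each case x ∈ C ∖ ((D ∪ C) ∩ (B ∩ D)), so (C ∖ (C ∩ B)) ∖ (D ∖ (C ∖ B)) ⊆ C ∖ ((D ∪ C) ∩ (B ∩ D)).

Forward inclusion. This inclusion fails. Take D = ∅, C = {1}, B = {1}; then 1 ∈ C ∖ ((D ∪ C) ∩ (B ∩ D)) but 1 ∉ (C ∖ (C ∩ B)) ∖ (D ∖ (C ∖ B)).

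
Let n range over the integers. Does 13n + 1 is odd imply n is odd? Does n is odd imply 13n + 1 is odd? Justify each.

(→) This fails: n = 6 gives 13n + 1 = 79, which is odd, but 6 is even, not odd.

(←) This also fails: n = 7 is odd, but 13n + 1 = 92 is even, not odd.

Neither direction holds.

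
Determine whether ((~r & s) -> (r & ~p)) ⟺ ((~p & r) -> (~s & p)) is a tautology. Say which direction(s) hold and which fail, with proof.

Neither implication holds.

(→) This fails. Under r = T, s = F, p = F, the left side is true but the right side is false.

(←) This fails. Under r = F, s = T, p = F, the left side is false but the right side is true.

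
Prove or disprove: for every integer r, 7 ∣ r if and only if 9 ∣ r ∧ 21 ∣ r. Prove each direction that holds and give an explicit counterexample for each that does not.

Forward direction. This fails: take r = 7. Certainly 7 ∣ 7, but 9 ∤ 7.

Converse. Suppose 9 ∣ r and 21 ∣ r. Any common multiple of 9 and 21 is a multiple of their lcm; here lcm(9, 21) = 9·21/gcd(9, 21) = 189/3 = 63, so 63 ∣ r. Since 7 ∣ 63, it follows that 7 ∣ r.

(⇒) fails; (⇐) holds.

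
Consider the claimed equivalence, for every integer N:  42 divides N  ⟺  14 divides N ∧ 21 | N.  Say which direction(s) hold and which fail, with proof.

Forward direction. If 42 ∣ N, write N = 42q. Since 42 = 3·14, N = 14·(3q), so 14 ∣ N; and since 42 = 2·21, N = 21·(2q), so 21 ∣ N.

Converse. Suppose 14 ∣ N and 21 ∣ N. Any common multiple of 14 and 21 is a multiple of their lcm; here lcm(14, 21) = 14·21/gcd(14, 21) = 294/7 = 42, so 42 ∣ N.

Both directions hold.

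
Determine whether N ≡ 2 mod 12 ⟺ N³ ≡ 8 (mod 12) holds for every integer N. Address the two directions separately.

(⟹) Suppose N ≡ 2 mod 12. Write N = 12j + 2. Then (12j + 2)³ = 1728j³ + 864j² + 144j + 8 = 12(144j³ + 72j² + 12j) + 8, so N³ ≡ 8 (mod 12).

(⟸) This fails: take N = 8. Then 8³ = 512 ≡ 8 (mod 12), yet 8 ≡ 8 (mod 12), not 2.

Not equivalent: only (⇒) holds.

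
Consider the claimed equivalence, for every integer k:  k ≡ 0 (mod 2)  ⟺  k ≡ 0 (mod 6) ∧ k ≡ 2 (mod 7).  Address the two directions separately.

(⟹) This fails: k = 0 gives 0 ≡ 0 (mod 2) but 0 ≡ 0 (mod 7), so the conjunction on the right does not hold.

(⟸) Conversely, if k ≡ 0 (mod 6) and k ≡ 2 (mod 7), then by the Chinese remainder theorem k ≡ 30 (mod 42). Since 30 ≡ 0 (mod 2) and 2 ∣ 42, we get k ≡ 0 (mod 2).

(⇒) fails; (⇐) holds.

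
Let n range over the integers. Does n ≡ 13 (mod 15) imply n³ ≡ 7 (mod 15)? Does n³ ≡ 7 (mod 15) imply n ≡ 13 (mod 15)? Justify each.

Both implications hold.

Forward direction. Suppose n ≡ 13 (mod 15). Write n = 15j + 13. Then (15j + 13)³ = 3375j³ + 8775j² + 7605j + 2197 = 15(225j³ + 585j² + 507j + 146) + 7, so n³ ≡ 7 (mod 15).

Converse. Suppose n³ ≡ 7 (mod 15). The only residue r in {0, …, 14} with r³ ≡ 7 (mod 15) is r = 13, so n ≡ 13 (mod 15).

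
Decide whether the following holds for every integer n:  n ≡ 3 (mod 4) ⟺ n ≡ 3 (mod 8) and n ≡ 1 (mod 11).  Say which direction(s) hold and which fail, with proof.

(⟹) This fails: n = 3 gives 3 ≡ 3 (mod 4) but 3 ≡ 3 (mod 11), so the conjunction on the right does not hold.

(⟸) Conversely, if n ≡ 3 (mod 8) and n ≡ 1 (mod 11), then by the Chinese remainder theorem n ≡ 67 (mod 88). Since 67 ≡ 3 (mod 4) and 4 ∣ 88, we get n ≡ 3 (mod 4).

The forward direction fails; the converse holds.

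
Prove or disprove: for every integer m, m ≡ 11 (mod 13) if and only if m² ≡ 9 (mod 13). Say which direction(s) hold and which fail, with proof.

(→) This fails: take m = 11. Then 11 ≡ 11 (mod 13), but 11² = 121 ≡ 4 (mod 13), not 9.

(←) This fails: take m = 3. Then 3² = 9 ≡ 9 (mod 13), yet 3 ≡ 3 (mod 13), not 11.

Neither implication holds.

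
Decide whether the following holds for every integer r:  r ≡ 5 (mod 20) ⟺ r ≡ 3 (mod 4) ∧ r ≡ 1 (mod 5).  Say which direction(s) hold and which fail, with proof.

Both directions fail.

(⟹) This fails: r = 5 gives 5 ≡ 5 (mod 20) but 5 ≡ 1 (mod 4), so the conjunction on the right does not hold.

(⟸) This fails: r = 11 satisfies both congruences on the right (11 ≡ 3 mod 4 and 11 ≡ 1 mod 5) yet 11 ≡ 11 (mod 20), not 5.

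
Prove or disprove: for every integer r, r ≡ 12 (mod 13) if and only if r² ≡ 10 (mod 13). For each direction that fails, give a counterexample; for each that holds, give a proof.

(⟹) This fails: take r = 12. Then 12 ≡ 12 (mod 13), but 12² = 144 ≡ 1 (mod 13), not 10.

(⟸) This fails: take r = 6. Then 6² = 36 ≡ 10 (mod 13), yet 6 ≡ 6 (mod 13), not 12.

Neither implication holds.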